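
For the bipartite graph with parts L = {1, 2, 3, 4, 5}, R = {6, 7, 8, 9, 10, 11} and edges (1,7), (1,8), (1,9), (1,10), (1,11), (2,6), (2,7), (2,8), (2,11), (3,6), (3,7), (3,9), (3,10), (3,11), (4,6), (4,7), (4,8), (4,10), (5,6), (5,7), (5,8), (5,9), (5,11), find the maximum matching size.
5 (matching: (1,11), (2,8), (3,10), (4,7), (5,9); upper bound min(|L|,|R|) = min(5,6) = 5)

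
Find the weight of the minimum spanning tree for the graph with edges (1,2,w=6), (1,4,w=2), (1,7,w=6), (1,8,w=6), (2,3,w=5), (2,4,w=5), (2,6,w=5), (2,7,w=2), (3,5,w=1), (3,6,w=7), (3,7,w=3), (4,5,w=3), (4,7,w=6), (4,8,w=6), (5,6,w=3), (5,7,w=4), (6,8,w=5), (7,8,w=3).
17 (MST edges: (1,4,w=2), (2,7,w=2), (3,5,w=1), (3,7,w=3), (4,5,w=3), (5,6,w=3), (7,8,w=3); sum of weights 2 + 2 + 1 + 3 + 3 + 3 + 3 = 17)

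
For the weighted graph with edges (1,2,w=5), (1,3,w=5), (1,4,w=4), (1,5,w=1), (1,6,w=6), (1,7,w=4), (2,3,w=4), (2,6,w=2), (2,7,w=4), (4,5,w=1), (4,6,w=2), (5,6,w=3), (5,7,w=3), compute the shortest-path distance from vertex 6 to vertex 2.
2 (path: 6 -> 2; weights 2 = 2)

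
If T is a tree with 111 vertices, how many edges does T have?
110 (A tree on V vertices has V - 1 edges, so 111 - 1 = 110)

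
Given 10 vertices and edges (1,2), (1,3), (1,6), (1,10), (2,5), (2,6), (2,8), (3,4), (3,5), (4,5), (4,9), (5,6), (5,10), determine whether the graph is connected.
No, it has 2 components: {1, 2, 3, 4, 5, 6, 8, 9, 10}, {7}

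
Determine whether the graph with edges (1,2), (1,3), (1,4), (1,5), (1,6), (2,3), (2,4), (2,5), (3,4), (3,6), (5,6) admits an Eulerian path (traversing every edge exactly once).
No (4 vertices have odd degree: {1, 4, 5, 6}; Eulerian path requires 0 or 2)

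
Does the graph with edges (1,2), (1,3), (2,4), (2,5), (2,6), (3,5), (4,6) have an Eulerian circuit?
Yes (the graph is connected and all 6 vertices have even degree)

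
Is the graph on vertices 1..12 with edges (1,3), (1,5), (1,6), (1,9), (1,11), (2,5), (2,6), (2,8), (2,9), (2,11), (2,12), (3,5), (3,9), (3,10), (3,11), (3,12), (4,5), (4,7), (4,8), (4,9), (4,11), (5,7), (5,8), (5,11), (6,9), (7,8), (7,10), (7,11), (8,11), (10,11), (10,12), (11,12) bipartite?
No (odd cycle of length 3: 3 -> 1 -> 5 -> 3)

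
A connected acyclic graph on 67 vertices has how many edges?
66 (A tree on V vertices has V - 1 edges, so 67 - 1 = 66)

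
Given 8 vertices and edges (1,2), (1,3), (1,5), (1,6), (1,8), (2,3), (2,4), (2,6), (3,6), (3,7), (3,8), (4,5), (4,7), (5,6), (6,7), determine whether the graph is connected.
Yes (BFS from 1 visits [1, 2, 3, 5, 6, 8, 4, 7] — all 8 vertices reached)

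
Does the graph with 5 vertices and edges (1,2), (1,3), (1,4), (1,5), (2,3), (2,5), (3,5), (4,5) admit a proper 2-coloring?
No (odd cycle of length 3: 3 -> 1 -> 2 -> 3)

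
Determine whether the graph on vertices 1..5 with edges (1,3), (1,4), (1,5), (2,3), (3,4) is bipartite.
No (odd cycle of length 3: 3 -> 1 -> 4 -> 3)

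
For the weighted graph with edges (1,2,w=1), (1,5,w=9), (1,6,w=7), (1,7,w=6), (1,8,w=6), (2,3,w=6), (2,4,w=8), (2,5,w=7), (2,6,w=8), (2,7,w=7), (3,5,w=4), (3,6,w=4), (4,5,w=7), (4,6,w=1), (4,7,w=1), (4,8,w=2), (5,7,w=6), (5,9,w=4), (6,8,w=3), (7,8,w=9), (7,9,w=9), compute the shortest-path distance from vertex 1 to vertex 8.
6 (path: 1 -> 8; weights 6 = 6)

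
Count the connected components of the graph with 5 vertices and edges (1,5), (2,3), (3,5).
2 (components: {1, 2, 3, 5}, {4})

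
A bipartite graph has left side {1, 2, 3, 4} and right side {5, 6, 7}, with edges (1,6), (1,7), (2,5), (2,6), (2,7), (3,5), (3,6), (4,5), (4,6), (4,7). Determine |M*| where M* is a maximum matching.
3 (matching: (1,7), (2,6), (3,5); upper bound min(|L|,|R|) = min(4,3) = 3)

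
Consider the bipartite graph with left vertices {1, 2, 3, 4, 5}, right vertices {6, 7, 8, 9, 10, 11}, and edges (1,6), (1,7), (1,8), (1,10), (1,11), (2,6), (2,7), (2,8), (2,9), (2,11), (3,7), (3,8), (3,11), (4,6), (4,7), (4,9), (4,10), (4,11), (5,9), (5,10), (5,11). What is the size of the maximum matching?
5 (matching: (1,11), (2,9), (3,8), (4,7), (5,10); upper bound min(|L|,|R|) = min(5,6) = 5)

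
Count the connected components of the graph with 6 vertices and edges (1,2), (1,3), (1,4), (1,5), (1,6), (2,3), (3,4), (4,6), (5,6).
1 (components: {1, 2, 3, 4, 5, 6})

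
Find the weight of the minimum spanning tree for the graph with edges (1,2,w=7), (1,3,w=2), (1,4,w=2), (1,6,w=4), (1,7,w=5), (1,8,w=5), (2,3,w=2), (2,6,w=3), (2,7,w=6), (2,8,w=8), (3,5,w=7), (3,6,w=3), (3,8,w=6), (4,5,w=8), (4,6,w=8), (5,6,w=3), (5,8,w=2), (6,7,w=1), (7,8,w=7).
15 (MST edges: (1,3,w=2), (1,4,w=2), (2,3,w=2), (2,6,w=3), (5,6,w=3), (5,8,w=2), (6,7,w=1); sum of weights 2 + 2 + 2 + 3 + 3 + 2 + 1 = 15)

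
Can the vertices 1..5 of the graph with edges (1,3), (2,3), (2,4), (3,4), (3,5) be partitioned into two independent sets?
No (odd cycle of length 3: 4 -> 3 -> 2 -> 4)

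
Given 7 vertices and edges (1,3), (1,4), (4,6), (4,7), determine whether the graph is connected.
No, it has 3 components: {1, 3, 4, 6, 7}, {2}, {5}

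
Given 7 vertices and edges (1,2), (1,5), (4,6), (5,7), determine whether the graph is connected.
No, it has 3 components: {1, 2, 5, 7}, {3}, {4, 6}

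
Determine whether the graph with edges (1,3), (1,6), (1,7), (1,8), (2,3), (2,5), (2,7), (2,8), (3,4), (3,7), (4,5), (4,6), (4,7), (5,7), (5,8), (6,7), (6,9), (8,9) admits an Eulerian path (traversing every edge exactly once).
Yes — and in fact it has an Eulerian circuit (the graph is connected and all 9 vertices have even degree)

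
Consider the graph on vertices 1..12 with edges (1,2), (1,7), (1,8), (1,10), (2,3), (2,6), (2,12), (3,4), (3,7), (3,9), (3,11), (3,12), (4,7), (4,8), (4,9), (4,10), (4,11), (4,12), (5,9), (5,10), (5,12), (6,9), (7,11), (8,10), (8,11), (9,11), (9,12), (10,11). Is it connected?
Yes (BFS from 1 visits [1, 2, 7, 8, 10, 3, 6, 12, 4, 11, 5, 9] — all 12 vertices reached)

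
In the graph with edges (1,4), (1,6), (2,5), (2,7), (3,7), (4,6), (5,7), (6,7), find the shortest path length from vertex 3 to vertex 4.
3 (path: 3 -> 7 -> 6 -> 4, 3 edges)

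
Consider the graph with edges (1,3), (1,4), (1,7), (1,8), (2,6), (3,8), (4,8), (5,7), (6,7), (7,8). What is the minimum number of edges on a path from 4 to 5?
3 (path: 4 -> 8 -> 7 -> 5, 3 edges)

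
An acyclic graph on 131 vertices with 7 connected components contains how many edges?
124 (Each of the 7 component trees on V_i vertices has V_i - 1 edges; summing gives V - C = 131 - 7 = 124)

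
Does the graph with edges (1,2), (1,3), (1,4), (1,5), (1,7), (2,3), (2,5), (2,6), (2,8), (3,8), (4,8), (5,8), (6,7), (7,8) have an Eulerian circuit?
No (6 vertices have odd degree: {1, 2, 3, 5, 7, 8}; Eulerian circuit requires 0)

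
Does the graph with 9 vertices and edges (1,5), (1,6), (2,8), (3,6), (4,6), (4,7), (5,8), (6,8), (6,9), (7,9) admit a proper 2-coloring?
Yes. Partition: {1, 3, 4, 8, 9}, {2, 5, 6, 7}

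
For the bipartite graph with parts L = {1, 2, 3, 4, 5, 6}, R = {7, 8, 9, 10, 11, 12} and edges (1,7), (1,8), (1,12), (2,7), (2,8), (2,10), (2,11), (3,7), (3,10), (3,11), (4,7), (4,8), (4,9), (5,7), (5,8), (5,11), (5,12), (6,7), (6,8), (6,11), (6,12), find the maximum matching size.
6 (matching: (1,12), (2,11), (3,10), (4,9), (5,8), (6,7); upper bound min(|L|,|R|) = min(6,6) = 6)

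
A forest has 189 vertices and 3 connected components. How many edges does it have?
186 (Each of the 3 component trees on V_i vertices has V_i - 1 edges; summing gives V - C = 189 - 3 = 186)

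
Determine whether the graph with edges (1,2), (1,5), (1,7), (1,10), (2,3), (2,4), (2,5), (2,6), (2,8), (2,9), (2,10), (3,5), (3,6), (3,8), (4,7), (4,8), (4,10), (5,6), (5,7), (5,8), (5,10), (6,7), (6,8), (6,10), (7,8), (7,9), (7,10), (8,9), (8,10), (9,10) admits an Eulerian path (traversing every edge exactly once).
Yes (the graph is connected and exactly 2 vertices have odd degree: {5, 7}; any Eulerian path must start and end at those)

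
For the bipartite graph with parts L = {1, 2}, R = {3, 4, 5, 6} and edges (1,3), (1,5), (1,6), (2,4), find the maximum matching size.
2 (matching: (1,6), (2,4); upper bound min(|L|,|R|) = min(2,4) = 2)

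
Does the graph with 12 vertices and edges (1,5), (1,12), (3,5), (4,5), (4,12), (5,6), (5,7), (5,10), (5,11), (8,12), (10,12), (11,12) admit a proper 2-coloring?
Yes. Partition: {1, 2, 3, 4, 6, 7, 8, 9, 10, 11}, {5, 12}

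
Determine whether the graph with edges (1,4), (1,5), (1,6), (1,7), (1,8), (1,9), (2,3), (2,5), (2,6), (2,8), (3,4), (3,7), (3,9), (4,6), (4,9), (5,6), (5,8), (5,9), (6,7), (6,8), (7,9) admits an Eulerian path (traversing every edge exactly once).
Yes (the graph is connected and exactly 2 vertices have odd degree: {5, 9}; any Eulerian path must start and end at those)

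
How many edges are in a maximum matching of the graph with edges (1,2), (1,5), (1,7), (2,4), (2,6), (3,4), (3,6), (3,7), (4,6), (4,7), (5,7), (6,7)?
3 (matching: (1,2), (3,6), (5,7); upper bound floor(n/2) = floor(7/2) = 3)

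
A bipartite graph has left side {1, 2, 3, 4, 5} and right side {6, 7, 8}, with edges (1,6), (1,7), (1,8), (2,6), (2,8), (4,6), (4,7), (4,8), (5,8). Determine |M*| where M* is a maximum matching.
3 (matching: (1,8), (2,6), (4,7); upper bound min(|L|,|R|) = min(5,3) = 3)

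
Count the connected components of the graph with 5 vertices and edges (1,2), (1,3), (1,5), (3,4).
1 (components: {1, 2, 3, 4, 5})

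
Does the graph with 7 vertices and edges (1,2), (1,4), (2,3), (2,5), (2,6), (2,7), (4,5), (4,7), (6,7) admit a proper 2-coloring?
No (odd cycle of length 3: 7 -> 2 -> 6 -> 7)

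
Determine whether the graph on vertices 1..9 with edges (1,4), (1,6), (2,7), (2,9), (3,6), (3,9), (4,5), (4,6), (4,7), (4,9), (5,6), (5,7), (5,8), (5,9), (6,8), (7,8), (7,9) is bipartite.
No (odd cycle of length 3: 6 -> 1 -> 4 -> 6)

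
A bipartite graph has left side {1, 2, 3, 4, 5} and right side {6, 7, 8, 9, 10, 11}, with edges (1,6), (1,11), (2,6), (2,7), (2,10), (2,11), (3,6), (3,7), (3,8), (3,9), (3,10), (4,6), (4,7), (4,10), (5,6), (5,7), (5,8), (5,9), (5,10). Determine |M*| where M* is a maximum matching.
5 (matching: (1,11), (2,10), (3,9), (4,7), (5,8); upper bound min(|L|,|R|) = min(5,6) = 5)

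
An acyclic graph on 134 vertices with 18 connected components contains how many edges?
116 (Each of the 18 component trees on V_i vertices has V_i - 1 edges; summing gives V - C = 134 - 18 = 116)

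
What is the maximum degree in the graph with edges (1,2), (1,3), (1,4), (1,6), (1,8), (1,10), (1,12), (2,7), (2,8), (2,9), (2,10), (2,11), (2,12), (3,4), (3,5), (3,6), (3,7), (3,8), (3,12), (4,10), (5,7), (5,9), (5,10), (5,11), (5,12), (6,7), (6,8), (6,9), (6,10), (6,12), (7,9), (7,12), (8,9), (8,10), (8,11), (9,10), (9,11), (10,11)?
8 (attained at vertex 10)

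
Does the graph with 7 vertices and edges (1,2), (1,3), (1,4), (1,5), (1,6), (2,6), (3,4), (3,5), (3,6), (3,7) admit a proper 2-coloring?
No (odd cycle of length 3: 2 -> 1 -> 6 -> 2)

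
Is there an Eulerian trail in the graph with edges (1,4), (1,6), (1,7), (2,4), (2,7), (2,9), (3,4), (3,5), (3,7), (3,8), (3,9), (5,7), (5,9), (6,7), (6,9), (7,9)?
No (8 vertices have odd degree: {1, 2, 3, 4, 5, 6, 8, 9}; Eulerian path requires 0 or 2)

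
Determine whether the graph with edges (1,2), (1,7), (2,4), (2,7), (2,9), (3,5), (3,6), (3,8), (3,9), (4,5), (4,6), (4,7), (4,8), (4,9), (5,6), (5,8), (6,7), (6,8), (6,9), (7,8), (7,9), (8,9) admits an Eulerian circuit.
Yes (the graph is connected and all 9 vertices have even degree)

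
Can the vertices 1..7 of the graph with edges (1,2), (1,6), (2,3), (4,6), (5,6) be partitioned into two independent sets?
Yes. Partition: {1, 3, 4, 5, 7}, {2, 6}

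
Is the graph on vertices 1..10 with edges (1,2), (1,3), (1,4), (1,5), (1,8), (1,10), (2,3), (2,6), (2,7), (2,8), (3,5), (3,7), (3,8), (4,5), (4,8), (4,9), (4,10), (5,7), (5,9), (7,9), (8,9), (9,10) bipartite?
No (odd cycle of length 3: 3 -> 1 -> 5 -> 3)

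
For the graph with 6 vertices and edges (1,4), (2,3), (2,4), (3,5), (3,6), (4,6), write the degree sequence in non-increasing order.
[3, 3, 2, 2, 1, 1] (degrees: deg(1)=1, deg(2)=2, deg(3)=3, deg(4)=3, deg(5)=1, deg(6)=2)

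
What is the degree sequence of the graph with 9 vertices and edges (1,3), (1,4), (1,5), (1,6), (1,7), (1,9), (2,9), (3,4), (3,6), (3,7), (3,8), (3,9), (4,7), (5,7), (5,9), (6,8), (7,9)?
[6, 6, 5, 5, 3, 3, 3, 2, 1] (degrees: deg(1)=6, deg(2)=1, deg(3)=6, deg(4)=3, deg(5)=3, deg(6)=3, deg(7)=5, deg(8)=2, deg(9)=5)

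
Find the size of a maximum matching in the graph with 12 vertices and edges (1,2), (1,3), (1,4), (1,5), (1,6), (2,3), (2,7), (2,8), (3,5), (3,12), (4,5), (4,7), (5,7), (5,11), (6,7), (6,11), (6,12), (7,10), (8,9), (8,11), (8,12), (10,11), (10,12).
6 (matching: (1,6), (2,7), (3,12), (4,5), (8,9), (10,11); upper bound floor(n/2) = floor(12/2) = 6)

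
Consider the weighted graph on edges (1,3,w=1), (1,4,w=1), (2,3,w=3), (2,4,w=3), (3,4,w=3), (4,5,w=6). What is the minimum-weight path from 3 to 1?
1 (path: 3 -> 1; weights 1 = 1)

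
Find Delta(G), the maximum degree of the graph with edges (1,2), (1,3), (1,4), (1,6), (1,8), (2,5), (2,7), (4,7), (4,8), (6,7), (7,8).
5 (attained at vertex 1)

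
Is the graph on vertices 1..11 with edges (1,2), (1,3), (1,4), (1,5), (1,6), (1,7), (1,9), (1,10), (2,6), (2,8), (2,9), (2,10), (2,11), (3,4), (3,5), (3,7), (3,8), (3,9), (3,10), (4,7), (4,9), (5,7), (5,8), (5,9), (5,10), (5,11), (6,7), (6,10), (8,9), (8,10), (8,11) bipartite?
No (odd cycle of length 3: 4 -> 1 -> 3 -> 4)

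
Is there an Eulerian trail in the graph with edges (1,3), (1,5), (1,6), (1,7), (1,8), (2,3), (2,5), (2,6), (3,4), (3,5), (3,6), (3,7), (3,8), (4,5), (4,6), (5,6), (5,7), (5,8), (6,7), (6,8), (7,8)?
No (8 vertices have odd degree: {1, 2, 3, 4, 5, 6, 7, 8}; Eulerian path requires 0 or 2)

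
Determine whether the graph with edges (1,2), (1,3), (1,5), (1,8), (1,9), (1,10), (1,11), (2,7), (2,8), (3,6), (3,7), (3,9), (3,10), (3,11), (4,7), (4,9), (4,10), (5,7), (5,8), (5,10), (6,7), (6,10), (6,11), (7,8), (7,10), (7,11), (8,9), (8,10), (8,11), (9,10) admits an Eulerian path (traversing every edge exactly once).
No (6 vertices have odd degree: {1, 2, 4, 8, 9, 11}; Eulerian path requires 0 or 2)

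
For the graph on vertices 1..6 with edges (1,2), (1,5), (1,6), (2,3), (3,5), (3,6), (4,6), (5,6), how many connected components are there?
1 (components: {1, 2, 3, 4, 5, 6})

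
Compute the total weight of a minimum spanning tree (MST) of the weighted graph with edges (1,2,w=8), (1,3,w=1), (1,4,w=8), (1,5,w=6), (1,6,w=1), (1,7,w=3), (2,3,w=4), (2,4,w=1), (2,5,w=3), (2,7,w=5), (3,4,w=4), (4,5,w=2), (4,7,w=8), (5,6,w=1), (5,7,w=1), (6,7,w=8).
7 (MST edges: (1,3,w=1), (1,6,w=1), (2,4,w=1), (4,5,w=2), (5,6,w=1), (5,7,w=1); sum of weights 1 + 1 + 1 + 2 + 1 + 1 = 7)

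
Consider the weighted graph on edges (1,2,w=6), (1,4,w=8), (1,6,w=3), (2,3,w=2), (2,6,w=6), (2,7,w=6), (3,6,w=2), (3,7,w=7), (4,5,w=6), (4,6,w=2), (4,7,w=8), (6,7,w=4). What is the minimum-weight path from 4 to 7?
6 (path: 4 -> 6 -> 7; weights 2 + 4 = 6)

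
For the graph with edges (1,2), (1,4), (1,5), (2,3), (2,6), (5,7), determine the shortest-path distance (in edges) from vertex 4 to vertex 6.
3 (path: 4 -> 1 -> 2 -> 6, 3 edges)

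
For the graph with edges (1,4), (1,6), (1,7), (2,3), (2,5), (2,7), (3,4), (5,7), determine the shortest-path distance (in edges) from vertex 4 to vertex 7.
2 (path: 4 -> 1 -> 7, 2 edges)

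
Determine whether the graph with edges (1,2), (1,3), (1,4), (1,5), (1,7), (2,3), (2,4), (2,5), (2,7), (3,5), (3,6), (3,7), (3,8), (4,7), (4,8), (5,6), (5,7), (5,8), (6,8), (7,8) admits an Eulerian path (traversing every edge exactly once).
No (4 vertices have odd degree: {1, 2, 6, 8}; Eulerian path requires 0 or 2)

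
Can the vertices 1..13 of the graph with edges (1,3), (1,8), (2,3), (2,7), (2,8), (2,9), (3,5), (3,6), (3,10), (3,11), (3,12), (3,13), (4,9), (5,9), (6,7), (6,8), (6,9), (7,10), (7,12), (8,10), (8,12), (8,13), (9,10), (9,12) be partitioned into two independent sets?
Yes. Partition: {1, 2, 4, 5, 6, 10, 11, 12, 13}, {3, 7, 8, 9}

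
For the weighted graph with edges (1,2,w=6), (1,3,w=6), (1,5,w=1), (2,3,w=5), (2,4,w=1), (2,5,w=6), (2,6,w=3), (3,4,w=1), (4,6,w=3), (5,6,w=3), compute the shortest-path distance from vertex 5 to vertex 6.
3 (path: 5 -> 6; weights 3 = 3)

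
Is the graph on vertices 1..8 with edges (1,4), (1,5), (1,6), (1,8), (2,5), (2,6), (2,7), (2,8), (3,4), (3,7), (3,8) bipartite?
Yes. Partition: {1, 2, 3}, {4, 5, 6, 7, 8}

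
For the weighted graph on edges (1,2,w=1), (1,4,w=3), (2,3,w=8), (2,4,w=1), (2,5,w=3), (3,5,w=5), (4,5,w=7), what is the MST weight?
10 (MST edges: (1,2,w=1), (2,4,w=1), (2,5,w=3), (3,5,w=5); sum of weights 1 + 1 + 3 + 5 = 10)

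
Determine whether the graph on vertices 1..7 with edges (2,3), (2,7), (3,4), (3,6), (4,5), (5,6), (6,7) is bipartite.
Yes. Partition: {1, 2, 4, 6}, {3, 5, 7}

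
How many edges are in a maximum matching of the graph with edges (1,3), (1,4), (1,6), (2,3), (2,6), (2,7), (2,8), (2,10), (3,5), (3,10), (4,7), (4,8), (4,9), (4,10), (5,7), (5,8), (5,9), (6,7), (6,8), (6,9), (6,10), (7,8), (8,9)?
5 (matching: (1,3), (2,8), (4,10), (5,7), (6,9); upper bound floor(n/2) = floor(10/2) = 5)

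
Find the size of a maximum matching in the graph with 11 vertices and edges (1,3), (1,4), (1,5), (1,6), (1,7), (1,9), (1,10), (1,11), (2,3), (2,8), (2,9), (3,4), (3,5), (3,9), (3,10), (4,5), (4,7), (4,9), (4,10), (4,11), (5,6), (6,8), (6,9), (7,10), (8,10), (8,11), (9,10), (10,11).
5 (matching: (1,5), (3,9), (4,7), (6,8), (10,11); upper bound floor(n/2) = floor(11/2) = 5)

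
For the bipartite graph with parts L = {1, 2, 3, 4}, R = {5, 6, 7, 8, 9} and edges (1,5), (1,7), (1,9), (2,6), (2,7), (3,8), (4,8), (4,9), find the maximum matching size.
4 (matching: (1,7), (2,6), (3,8), (4,9); upper bound min(|L|,|R|) = min(4,5) = 4)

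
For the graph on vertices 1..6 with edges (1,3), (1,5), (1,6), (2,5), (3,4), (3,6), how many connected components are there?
1 (components: {1, 2, 3, 4, 5, 6})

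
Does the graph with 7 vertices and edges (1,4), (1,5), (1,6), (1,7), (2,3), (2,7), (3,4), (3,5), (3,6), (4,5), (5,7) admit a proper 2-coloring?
No (odd cycle of length 3: 5 -> 1 -> 7 -> 5)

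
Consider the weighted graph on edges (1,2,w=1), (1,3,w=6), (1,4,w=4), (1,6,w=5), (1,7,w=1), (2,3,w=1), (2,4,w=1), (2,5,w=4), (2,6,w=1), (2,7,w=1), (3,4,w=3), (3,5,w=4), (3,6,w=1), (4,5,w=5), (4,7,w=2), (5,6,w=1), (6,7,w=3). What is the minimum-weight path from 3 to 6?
1 (path: 3 -> 6; weights 1 = 1)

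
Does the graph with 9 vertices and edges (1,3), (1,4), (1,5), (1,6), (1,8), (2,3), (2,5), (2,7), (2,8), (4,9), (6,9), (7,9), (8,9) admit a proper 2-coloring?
Yes. Partition: {1, 2, 9}, {3, 4, 5, 6, 7, 8}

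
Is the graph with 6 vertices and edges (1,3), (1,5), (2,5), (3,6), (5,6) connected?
No, it has 2 components: {1, 2, 3, 5, 6}, {4}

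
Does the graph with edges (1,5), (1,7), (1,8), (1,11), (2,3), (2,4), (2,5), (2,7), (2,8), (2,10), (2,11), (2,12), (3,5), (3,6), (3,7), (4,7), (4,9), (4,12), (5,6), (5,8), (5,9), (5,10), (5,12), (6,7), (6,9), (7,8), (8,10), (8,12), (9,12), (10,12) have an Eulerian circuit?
Yes (the graph is connected and all 12 vertices have even degree)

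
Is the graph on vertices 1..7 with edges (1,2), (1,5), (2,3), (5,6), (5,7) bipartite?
Yes. Partition: {1, 3, 4, 6, 7}, {2, 5}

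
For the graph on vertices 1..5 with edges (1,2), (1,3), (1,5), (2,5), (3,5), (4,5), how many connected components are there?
1 (components: {1, 2, 3, 4, 5})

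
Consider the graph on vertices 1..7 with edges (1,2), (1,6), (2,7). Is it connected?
No, it has 4 components: {1, 2, 6, 7}, {3}, {4}, {5}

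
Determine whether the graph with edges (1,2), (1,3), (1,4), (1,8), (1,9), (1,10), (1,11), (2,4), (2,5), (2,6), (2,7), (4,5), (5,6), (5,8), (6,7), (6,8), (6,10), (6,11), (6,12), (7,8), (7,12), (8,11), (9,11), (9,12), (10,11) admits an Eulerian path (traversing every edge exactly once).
No (10 vertices have odd degree: {1, 2, 3, 4, 6, 8, 9, 10, 11, 12}; Eulerian path requires 0 or 2)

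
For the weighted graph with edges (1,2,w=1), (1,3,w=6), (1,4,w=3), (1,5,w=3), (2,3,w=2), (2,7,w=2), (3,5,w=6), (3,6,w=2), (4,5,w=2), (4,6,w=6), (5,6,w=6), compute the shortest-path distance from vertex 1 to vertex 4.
3 (path: 1 -> 4; weights 3 = 3)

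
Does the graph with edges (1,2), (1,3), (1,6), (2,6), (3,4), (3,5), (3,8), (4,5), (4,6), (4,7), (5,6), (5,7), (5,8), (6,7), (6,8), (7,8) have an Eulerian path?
Yes (the graph is connected and exactly 2 vertices have odd degree: {1, 5}; any Eulerian path must start and end at those)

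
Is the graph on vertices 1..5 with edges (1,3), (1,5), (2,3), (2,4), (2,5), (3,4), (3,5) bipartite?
No (odd cycle of length 3: 3 -> 1 -> 5 -> 3)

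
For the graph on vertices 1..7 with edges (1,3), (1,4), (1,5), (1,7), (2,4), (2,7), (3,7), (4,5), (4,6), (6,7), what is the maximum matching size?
3 (matching: (1,5), (2,4), (6,7); upper bound floor(n/2) = floor(7/2) = 3)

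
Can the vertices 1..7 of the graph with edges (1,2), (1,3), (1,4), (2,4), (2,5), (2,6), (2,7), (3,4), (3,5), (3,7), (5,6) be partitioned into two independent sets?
No (odd cycle of length 3: 2 -> 1 -> 4 -> 2)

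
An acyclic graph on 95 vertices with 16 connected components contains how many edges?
79 (Each of the 16 component trees on V_i vertices has V_i - 1 edges; summing gives V - C = 95 - 16 = 79)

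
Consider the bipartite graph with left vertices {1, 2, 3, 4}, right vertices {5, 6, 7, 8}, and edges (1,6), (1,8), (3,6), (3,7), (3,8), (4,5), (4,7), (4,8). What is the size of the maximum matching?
3 (matching: (1,8), (3,6), (4,7); upper bound min(|L|,|R|) = min(4,4) = 4)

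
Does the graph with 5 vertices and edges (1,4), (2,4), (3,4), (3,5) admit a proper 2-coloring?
Yes. Partition: {1, 2, 3}, {4, 5}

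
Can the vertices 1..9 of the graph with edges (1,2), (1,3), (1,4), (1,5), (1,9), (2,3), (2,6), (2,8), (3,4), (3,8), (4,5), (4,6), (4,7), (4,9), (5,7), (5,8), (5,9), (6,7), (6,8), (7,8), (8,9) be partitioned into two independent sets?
No (odd cycle of length 3: 3 -> 1 -> 4 -> 3)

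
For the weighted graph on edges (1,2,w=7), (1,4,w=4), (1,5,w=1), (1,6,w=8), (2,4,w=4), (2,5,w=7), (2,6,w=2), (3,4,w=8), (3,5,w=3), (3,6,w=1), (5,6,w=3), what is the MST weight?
11 (MST edges: (1,4,w=4), (1,5,w=1), (2,6,w=2), (3,5,w=3), (3,6,w=1); sum of weights 4 + 1 + 2 + 3 + 1 = 11)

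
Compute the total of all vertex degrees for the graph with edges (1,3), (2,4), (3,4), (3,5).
8 (handshake: sum of degrees = 2|E| = 2 x 4 = 8)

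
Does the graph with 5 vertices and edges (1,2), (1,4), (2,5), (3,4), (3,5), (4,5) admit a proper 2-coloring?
No (odd cycle of length 3: 5 -> 4 -> 3 -> 5)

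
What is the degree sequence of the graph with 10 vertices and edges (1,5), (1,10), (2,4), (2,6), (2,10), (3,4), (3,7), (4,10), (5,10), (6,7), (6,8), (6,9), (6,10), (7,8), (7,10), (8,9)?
[6, 5, 4, 3, 3, 3, 2, 2, 2, 2] (degrees: deg(1)=2, deg(2)=3, deg(3)=2, deg(4)=3, deg(5)=2, deg(6)=5, deg(7)=4, deg(8)=3, deg(9)=2, deg(10)=6)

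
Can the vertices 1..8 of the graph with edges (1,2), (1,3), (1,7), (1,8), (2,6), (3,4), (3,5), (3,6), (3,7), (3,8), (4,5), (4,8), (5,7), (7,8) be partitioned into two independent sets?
No (odd cycle of length 3: 3 -> 1 -> 7 -> 3)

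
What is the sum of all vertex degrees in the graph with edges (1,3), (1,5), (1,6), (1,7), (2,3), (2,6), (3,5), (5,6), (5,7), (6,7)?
20 (handshake: sum of degrees = 2|E| = 2 x 10 = 20)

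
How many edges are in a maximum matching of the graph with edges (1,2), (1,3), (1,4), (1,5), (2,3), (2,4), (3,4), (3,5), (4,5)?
2 (matching: (1,5), (2,4); upper bound floor(n/2) = floor(5/2) = 2)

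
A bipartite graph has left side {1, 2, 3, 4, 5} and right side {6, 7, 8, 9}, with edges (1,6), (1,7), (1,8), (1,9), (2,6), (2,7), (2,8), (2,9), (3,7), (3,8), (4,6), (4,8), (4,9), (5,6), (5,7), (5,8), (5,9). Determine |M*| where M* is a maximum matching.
4 (matching: (1,9), (2,8), (3,7), (4,6); upper bound min(|L|,|R|) = min(5,4) = 4)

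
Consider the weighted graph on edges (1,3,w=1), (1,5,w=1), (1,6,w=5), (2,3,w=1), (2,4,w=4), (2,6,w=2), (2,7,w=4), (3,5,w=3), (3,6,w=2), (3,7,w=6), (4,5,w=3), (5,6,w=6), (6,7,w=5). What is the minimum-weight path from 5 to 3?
2 (path: 5 -> 1 -> 3; weights 1 + 1 = 2)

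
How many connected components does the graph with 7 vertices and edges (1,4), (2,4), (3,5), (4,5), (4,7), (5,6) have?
1 (components: {1, 2, 3, 4, 5, 6, 7})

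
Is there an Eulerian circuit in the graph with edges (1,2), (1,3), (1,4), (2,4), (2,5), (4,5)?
No (4 vertices have odd degree: {1, 2, 3, 4}; Eulerian circuit requires 0)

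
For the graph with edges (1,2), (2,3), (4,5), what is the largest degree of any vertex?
2 (attained at vertex 2)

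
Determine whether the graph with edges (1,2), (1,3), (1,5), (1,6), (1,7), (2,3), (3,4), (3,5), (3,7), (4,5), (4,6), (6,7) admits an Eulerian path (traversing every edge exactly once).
No (6 vertices have odd degree: {1, 3, 4, 5, 6, 7}; Eulerian path requires 0 or 2)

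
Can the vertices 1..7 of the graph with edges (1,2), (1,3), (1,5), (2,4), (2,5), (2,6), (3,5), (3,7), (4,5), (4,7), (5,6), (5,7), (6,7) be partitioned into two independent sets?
No (odd cycle of length 3: 5 -> 1 -> 3 -> 5)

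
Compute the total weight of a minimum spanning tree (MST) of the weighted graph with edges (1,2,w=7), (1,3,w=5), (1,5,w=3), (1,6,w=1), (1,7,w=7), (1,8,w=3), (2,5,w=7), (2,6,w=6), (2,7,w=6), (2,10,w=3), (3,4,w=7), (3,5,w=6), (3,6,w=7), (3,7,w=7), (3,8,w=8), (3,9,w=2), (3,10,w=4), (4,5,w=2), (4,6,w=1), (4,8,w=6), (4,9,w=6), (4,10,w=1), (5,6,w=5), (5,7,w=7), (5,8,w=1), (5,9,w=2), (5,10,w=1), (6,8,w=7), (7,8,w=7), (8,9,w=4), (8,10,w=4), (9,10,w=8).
18 (MST edges: (1,6,w=1), (2,7,w=6), (2,10,w=3), (3,9,w=2), (4,6,w=1), (4,10,w=1), (5,8,w=1), (5,9,w=2), (5,10,w=1); sum of weights 1 + 6 + 3 + 2 + 1 + 1 + 1 + 2 + 1 = 18)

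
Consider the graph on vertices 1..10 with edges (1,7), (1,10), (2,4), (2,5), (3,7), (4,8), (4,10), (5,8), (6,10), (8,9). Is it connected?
Yes (BFS from 1 visits [1, 7, 10, 3, 4, 6, 2, 8, 5, 9] — all 10 vertices reached)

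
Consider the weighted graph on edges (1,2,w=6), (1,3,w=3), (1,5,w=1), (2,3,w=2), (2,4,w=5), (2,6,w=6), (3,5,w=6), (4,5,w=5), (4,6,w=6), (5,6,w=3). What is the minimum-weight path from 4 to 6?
6 (path: 4 -> 6; weights 6 = 6)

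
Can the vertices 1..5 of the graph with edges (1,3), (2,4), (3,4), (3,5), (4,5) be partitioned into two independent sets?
No (odd cycle of length 3: 4 -> 3 -> 5 -> 4)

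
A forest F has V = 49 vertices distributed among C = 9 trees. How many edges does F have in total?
40 (Each of the 9 component trees on V_i vertices has V_i - 1 edges; summing gives V - C = 49 - 9 = 40)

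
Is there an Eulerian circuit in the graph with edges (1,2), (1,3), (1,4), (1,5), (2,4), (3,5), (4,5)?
No (2 vertices have odd degree: {4, 5}; Eulerian circuit requires 0)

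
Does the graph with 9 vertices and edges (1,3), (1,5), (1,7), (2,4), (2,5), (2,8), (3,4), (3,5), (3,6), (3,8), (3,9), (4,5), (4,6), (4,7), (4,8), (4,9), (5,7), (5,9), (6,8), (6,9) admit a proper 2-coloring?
No (odd cycle of length 3: 7 -> 1 -> 5 -> 7)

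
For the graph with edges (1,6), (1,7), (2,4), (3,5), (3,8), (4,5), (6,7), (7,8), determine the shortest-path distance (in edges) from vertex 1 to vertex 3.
3 (path: 1 -> 7 -> 8 -> 3, 3 edges)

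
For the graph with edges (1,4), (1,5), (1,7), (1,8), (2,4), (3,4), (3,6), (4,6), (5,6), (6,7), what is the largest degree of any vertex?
4 (attained at vertices 1, 4, 6)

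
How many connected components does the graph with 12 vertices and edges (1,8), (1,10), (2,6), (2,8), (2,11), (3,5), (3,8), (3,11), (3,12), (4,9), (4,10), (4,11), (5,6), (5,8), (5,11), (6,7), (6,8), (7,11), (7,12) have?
1 (components: {1, 2, 3, 4, 5, 6, 7, 8, 9, 10, 11, 12})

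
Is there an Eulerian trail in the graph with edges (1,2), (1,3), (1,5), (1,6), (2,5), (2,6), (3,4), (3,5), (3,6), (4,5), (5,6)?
Yes (the graph is connected and exactly 2 vertices have odd degree: {2, 5}; any Eulerian path must start and end at those)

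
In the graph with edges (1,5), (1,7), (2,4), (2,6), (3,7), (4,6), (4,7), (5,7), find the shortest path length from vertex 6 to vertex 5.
3 (path: 6 -> 4 -> 7 -> 5, 3 edges)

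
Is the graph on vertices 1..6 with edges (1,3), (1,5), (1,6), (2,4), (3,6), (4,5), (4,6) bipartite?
No (odd cycle of length 3: 6 -> 1 -> 3 -> 6)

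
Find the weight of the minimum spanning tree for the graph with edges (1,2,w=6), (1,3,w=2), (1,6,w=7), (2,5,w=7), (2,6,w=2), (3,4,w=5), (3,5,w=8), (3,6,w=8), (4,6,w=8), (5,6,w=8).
22 (MST edges: (1,2,w=6), (1,3,w=2), (2,5,w=7), (2,6,w=2), (3,4,w=5); sum of weights 6 + 2 + 7 + 2 + 5 = 22)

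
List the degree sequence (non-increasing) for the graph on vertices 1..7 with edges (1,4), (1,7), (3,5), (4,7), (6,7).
[3, 2, 2, 1, 1, 1, 0] (degrees: deg(1)=2, deg(2)=0, deg(3)=1, deg(4)=2, deg(5)=1, deg(6)=1, deg(7)=3)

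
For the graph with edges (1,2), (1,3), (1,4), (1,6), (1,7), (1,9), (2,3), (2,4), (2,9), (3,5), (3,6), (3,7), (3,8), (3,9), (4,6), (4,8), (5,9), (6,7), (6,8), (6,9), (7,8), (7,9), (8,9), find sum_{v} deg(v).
46 (handshake: sum of degrees = 2|E| = 2 x 23 = 46)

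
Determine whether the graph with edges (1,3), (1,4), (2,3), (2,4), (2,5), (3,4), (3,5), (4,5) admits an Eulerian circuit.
No (2 vertices have odd degree: {2, 5}; Eulerian circuit requires 0)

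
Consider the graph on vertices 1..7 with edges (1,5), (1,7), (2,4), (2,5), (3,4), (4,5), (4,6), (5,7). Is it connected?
Yes (BFS from 1 visits [1, 5, 7, 2, 4, 3, 6] — all 7 vertices reached)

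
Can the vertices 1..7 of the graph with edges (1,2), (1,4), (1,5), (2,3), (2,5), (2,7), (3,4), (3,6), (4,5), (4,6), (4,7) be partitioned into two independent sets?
No (odd cycle of length 3: 5 -> 1 -> 4 -> 5)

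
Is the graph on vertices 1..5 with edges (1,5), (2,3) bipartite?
Yes. Partition: {1, 2, 4}, {3, 5}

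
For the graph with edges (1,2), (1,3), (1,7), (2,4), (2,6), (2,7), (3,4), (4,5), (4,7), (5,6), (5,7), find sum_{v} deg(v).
22 (handshake: sum of degrees = 2|E| = 2 x 11 = 22)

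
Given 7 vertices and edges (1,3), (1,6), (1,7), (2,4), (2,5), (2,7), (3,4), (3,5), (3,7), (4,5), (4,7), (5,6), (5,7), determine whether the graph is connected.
Yes (BFS from 1 visits [1, 3, 6, 7, 4, 5, 2] — all 7 vertices reached)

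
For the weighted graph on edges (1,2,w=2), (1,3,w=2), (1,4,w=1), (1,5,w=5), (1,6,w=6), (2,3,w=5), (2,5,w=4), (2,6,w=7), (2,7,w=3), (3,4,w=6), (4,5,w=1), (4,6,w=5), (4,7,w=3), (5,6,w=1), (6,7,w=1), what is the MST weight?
8 (MST edges: (1,2,w=2), (1,3,w=2), (1,4,w=1), (4,5,w=1), (5,6,w=1), (6,7,w=1); sum of weights 2 + 2 + 1 + 1 + 1 + 1 = 8)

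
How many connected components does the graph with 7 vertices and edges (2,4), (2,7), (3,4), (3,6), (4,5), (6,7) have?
2 (components: {1}, {2, 3, 4, 5, 6, 7})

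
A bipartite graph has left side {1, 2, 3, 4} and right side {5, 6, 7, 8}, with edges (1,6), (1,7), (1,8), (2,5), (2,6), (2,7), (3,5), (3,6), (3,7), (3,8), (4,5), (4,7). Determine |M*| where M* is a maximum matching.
4 (matching: (1,8), (2,7), (3,6), (4,5); upper bound min(|L|,|R|) = min(4,4) = 4)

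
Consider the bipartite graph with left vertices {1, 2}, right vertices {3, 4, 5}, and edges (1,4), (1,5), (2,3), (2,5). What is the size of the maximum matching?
2 (matching: (1,4), (2,5); upper bound min(|L|,|R|) = min(2,3) = 2)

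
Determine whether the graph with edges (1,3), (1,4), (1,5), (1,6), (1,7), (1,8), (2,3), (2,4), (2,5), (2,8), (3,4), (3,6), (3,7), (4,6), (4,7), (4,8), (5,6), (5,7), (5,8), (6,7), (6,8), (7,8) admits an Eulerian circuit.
No (2 vertices have odd degree: {3, 5}; Eulerian circuit requires 0)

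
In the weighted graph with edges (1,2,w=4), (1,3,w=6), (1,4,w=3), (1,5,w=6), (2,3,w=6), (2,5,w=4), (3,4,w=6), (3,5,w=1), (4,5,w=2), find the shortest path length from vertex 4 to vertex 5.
2 (path: 4 -> 5; weights 2 = 2)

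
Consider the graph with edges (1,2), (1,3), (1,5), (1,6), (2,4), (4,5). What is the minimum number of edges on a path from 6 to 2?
2 (path: 6 -> 1 -> 2, 2 edges)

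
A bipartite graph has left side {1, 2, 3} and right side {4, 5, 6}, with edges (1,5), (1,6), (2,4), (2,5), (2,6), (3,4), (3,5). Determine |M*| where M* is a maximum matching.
3 (matching: (1,6), (2,5), (3,4); upper bound min(|L|,|R|) = min(3,3) = 3)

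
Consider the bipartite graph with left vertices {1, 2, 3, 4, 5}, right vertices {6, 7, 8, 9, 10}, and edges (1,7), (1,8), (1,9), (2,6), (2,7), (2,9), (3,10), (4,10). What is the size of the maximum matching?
3 (matching: (1,8), (2,9), (3,10); upper bound min(|L|,|R|) = min(5,5) = 5)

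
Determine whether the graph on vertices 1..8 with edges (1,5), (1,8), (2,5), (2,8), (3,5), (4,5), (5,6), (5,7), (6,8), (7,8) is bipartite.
Yes. Partition: {1, 2, 3, 4, 6, 7}, {5, 8}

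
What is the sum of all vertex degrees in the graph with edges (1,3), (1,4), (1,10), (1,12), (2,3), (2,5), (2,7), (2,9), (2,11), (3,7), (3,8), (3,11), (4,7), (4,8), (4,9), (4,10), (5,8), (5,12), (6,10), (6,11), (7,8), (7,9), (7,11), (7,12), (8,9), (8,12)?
52 (handshake: sum of degrees = 2|E| = 2 x 26 = 52)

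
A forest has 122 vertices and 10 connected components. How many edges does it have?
112 (Each of the 10 component trees on V_i vertices has V_i - 1 edges; summing gives V - C = 122 - 10 = 112)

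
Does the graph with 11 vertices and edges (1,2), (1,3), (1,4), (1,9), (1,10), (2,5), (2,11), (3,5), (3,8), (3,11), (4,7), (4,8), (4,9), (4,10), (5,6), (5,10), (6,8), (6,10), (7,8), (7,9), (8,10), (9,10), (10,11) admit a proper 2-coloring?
No (odd cycle of length 3: 4 -> 1 -> 10 -> 4)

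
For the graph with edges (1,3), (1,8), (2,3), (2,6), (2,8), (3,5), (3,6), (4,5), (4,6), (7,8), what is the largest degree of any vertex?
4 (attained at vertex 3)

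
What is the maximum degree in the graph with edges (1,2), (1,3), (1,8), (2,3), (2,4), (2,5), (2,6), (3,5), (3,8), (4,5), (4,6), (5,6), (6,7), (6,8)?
5 (attained at vertices 2, 6)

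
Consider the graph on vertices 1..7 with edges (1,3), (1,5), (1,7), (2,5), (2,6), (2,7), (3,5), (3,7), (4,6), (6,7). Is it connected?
Yes (BFS from 1 visits [1, 3, 5, 7, 2, 6, 4] — all 7 vertices reached)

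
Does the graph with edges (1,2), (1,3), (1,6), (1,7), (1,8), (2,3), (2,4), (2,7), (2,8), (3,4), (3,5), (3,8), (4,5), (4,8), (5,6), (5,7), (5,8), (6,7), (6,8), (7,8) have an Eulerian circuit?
No (6 vertices have odd degree: {1, 2, 3, 5, 7, 8}; Eulerian circuit requires 0)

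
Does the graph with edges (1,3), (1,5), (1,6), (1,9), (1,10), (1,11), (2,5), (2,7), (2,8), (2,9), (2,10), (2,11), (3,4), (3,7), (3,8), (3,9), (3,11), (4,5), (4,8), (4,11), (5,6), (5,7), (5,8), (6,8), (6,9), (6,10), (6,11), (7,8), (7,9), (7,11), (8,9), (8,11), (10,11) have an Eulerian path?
Yes — and in fact it has an Eulerian circuit (the graph is connected and all 11 vertices have even degree)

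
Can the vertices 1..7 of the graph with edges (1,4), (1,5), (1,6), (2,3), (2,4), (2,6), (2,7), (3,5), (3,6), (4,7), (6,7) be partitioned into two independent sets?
No (odd cycle of length 5: 2 -> 4 -> 1 -> 5 -> 3 -> 2)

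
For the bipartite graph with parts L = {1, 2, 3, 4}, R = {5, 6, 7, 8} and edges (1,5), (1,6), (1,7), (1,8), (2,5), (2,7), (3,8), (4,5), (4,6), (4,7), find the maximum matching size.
4 (matching: (1,5), (2,7), (3,8), (4,6); upper bound min(|L|,|R|) = min(4,4) = 4)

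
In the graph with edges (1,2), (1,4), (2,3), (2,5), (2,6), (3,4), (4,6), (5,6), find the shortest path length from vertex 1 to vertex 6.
2 (path: 1 -> 4 -> 6, 2 edges)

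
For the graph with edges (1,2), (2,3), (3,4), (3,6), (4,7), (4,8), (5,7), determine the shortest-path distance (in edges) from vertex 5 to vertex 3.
3 (path: 5 -> 7 -> 4 -> 3, 3 edges)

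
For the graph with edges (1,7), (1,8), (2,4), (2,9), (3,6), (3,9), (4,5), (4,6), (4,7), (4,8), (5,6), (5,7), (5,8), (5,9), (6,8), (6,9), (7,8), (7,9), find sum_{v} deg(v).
36 (handshake: sum of degrees = 2|E| = 2 x 18 = 36)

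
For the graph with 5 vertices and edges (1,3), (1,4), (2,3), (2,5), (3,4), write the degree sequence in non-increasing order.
[3, 2, 2, 2, 1] (degrees: deg(1)=2, deg(2)=2, deg(3)=3, deg(4)=2, deg(5)=1)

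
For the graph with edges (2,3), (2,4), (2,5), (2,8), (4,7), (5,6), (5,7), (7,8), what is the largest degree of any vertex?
4 (attained at vertex 2)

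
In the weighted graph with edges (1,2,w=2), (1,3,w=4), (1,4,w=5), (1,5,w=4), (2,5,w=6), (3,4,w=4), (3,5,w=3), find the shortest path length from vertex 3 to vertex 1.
4 (path: 3 -> 1; weights 4 = 4)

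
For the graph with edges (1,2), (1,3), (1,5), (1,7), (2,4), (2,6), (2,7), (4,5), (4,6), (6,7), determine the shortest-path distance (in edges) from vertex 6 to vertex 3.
3 (path: 6 -> 2 -> 1 -> 3, 3 edges)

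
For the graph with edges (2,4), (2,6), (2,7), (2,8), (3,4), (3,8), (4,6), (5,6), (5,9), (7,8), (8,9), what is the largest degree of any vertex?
4 (attained at vertices 2, 8)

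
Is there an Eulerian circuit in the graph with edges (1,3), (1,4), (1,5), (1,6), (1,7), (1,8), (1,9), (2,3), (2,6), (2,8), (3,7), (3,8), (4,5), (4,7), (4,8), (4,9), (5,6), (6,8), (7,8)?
No (4 vertices have odd degree: {1, 2, 4, 5}; Eulerian circuit requires 0)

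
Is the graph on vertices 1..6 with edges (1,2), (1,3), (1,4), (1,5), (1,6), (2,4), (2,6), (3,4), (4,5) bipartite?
No (odd cycle of length 3: 4 -> 1 -> 3 -> 4)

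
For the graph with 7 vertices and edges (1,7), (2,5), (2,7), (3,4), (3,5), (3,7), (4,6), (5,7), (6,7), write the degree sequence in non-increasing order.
[5, 3, 3, 2, 2, 2, 1] (degrees: deg(1)=1, deg(2)=2, deg(3)=3, deg(4)=2, deg(5)=3, deg(6)=2, deg(7)=5)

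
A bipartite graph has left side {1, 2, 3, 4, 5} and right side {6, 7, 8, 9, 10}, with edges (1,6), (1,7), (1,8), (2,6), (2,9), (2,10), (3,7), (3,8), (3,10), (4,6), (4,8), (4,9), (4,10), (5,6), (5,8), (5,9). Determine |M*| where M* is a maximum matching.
5 (matching: (1,8), (2,10), (3,7), (4,9), (5,6); upper bound min(|L|,|R|) = min(5,5) = 5)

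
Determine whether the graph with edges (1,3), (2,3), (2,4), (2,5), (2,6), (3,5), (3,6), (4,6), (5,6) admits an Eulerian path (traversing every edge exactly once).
Yes (the graph is connected and exactly 2 vertices have odd degree: {1, 5}; any Eulerian path must start and end at those)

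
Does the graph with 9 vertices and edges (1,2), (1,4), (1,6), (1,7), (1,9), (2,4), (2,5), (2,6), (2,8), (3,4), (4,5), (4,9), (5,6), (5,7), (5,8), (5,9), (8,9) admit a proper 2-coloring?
No (odd cycle of length 3: 4 -> 1 -> 9 -> 4)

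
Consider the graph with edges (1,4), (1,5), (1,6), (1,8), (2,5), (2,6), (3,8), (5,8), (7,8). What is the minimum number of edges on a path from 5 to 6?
2 (path: 5 -> 1 -> 6, 2 edges)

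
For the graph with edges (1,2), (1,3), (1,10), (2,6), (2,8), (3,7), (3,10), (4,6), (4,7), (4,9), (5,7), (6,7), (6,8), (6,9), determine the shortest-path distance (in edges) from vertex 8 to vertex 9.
2 (path: 8 -> 6 -> 9, 2 edges)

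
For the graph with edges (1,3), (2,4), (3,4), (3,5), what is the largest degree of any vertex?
3 (attained at vertex 3)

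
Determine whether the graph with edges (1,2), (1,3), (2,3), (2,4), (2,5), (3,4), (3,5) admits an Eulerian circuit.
Yes (the graph is connected and all 5 vertices have even degree)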